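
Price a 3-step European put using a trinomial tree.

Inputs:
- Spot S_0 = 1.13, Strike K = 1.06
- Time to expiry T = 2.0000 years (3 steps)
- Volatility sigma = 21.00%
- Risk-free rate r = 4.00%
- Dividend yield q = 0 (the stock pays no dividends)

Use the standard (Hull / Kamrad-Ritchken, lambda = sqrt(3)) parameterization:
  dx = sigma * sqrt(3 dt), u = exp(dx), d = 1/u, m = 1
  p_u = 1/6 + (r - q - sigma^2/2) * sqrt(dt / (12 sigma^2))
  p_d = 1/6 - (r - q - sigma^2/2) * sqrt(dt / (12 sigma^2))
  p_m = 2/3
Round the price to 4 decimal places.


dt = T/N = 0.666667; dx = sigma*sqrt(3*dt) = 0.296985
u = exp(dx) = 1.345795; d = 1/u = 0.743055
p_u = 0.186814, p_m = 0.666667, p_d = 0.146520
Discount per step: exp(-r*dt) = 0.973686
Stock lattice S(k, j) with j the centered position index:
  k=0: S(0,+0) = 1.1300
  k=1: S(1,-1) = 0.8397; S(1,+0) = 1.1300; S(1,+1) = 1.5207
  k=2: S(2,-2) = 0.6239; S(2,-1) = 0.8397; S(2,+0) = 1.1300; S(2,+1) = 1.5207; S(2,+2) = 2.0466
  k=3: S(3,-3) = 0.4636; S(3,-2) = 0.6239; S(3,-1) = 0.8397; S(3,+0) = 1.1300; S(3,+1) = 1.5207; S(3,+2) = 2.0466; S(3,+3) = 2.7543
Terminal payoffs V(N, j) = max(K - S_T, 0):
  V(3,-3) = 0.596402; V(3,-2) = 0.436092; V(3,-1) = 0.220348; V(3,+0) = 0.000000; V(3,+1) = 0.000000; V(3,+2) = 0.000000; V(3,+3) = 0.000000
Backward induction: V(k, j) = exp(-r*dt) * [p_u * V(k+1, j+1) + p_m * V(k+1, j) + p_d * V(k+1, j-1)]
  V(2,-2) = exp(-r*dt) * [p_u*0.220348 + p_m*0.436092 + p_d*0.596402] = 0.408243
  V(2,-1) = exp(-r*dt) * [p_u*0.000000 + p_m*0.220348 + p_d*0.436092] = 0.205248
  V(2,+0) = exp(-r*dt) * [p_u*0.000000 + p_m*0.000000 + p_d*0.220348] = 0.031436
  V(2,+1) = exp(-r*dt) * [p_u*0.000000 + p_m*0.000000 + p_d*0.000000] = 0.000000
  V(2,+2) = exp(-r*dt) * [p_u*0.000000 + p_m*0.000000 + p_d*0.000000] = 0.000000
  V(1,-1) = exp(-r*dt) * [p_u*0.031436 + p_m*0.205248 + p_d*0.408243] = 0.197191
  V(1,+0) = exp(-r*dt) * [p_u*0.000000 + p_m*0.031436 + p_d*0.205248] = 0.049687
  V(1,+1) = exp(-r*dt) * [p_u*0.000000 + p_m*0.000000 + p_d*0.031436] = 0.004485
  V(0,+0) = exp(-r*dt) * [p_u*0.004485 + p_m*0.049687 + p_d*0.197191] = 0.061201

Answer: Price = V(0,0) = 0.0612


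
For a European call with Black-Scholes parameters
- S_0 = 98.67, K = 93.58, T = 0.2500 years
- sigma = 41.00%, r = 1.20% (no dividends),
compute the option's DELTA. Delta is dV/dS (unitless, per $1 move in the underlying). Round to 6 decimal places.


d1 = 0.3754964070; d2 = 0.1704964070
phi(d1) = 0.3717858327; exp(-qT) = 1.0000000000; exp(-rT) = 0.9970044955
N(d1) = 0.6463543409
Delta = exp(-qT) * N(d1) = 1.0000000000 * 0.6463543409 = 0.646354

Answer: Delta = 0.646354


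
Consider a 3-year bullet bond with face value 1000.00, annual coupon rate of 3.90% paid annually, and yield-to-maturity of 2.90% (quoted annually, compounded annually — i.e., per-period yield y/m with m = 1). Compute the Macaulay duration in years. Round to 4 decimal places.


Answer: Macaulay duration = 2.8905 years

Derivation:
Coupon per period c = face * coupon_rate / m = 39.000000
Periods per year m = 1; per-period yield y/m = 0.029000
Number of cashflows N = 3
Cashflows (t years, CF_t, discount factor 1/(1+y/m)^(m*t), PV):
  t = 1.0000: CF_t = 39.000000, DF = 0.971817, PV = 37.900875
  t = 2.0000: CF_t = 39.000000, DF = 0.944429, PV = 36.832726
  t = 3.0000: CF_t = 1039.000000, DF = 0.917812, PV = 953.606984
Price P = sum_t PV_t = 1028.340585
Macaulay numerator sum_t t * PV_t:
  t * PV_t at t = 1.0000: 37.900875
  t * PV_t at t = 2.0000: 73.665451
  t * PV_t at t = 3.0000: 2860.820953
Macaulay duration D = (sum_t t * PV_t) / P = 2972.387279 / 1028.340585 = 2.890470


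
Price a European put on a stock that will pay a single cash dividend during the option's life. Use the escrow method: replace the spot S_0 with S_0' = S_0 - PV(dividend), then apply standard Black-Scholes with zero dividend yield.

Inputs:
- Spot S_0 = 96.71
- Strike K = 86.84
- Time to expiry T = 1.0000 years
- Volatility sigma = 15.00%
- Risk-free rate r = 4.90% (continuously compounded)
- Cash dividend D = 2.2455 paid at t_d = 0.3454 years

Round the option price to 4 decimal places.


Answer: Price = 1.3530

Derivation:
PV(D) = D * exp(-r * t_d) = 2.2455 * 0.98321782 = 2.20781561
S_0' = S_0 - PV(D) = 96.7100 - 2.20781561 = 94.50218439
d1 = (ln(S_0'/K) + (r + sigma^2/2)*T) / (sigma*sqrt(T)) = 0.96537070
d2 = d1 - sigma*sqrt(T) = 0.81537070
exp(-rT) = 0.95218113
N(-d1) = 0.16717959; N(-d2) = 0.20743008
P = K * exp(-rT) * N(-d2) - S_0' * N(-d1) = 86.8400 * 0.95218113 * 0.20743008 - 94.50218439 * 0.16717959 = 1.3530


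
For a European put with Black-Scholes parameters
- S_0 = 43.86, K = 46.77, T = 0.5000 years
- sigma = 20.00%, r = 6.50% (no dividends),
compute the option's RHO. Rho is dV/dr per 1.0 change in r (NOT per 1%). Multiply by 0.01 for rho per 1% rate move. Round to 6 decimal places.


d1 = -0.1537195607; d2 = -0.2951409169
phi(d1) = 0.3942565715; exp(-qT) = 1.0000000000; exp(-rT) = 0.9680224498
N(-d2) = 0.6160568830
Rho = -K*T*exp(-rT)*N(-d2) = -46.7700 * 0.5000 * 0.9680224498 * 0.6160568830 = -13.945806

Answer: Rho = -13.945806


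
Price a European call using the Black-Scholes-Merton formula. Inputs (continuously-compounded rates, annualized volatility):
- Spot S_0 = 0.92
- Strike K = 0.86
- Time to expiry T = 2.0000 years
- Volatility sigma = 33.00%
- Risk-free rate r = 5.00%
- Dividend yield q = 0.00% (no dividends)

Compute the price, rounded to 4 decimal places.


Answer: Price = 0.2373

Derivation:
d1 = (ln(S/K) + (r - q + 0.5*sigma^2) * T) / (sigma * sqrt(T)) = 0.59212968
d2 = d1 - sigma * sqrt(T) = 0.12543920
exp(-rT) = 0.90483742; exp(-qT) = 1.00000000
C = S_0 * exp(-qT) * N(d1) - K * exp(-rT) * N(d2)
N(d1) = 0.72311812; N(d2) = 0.54991207
C = 0.9200 * 1.00000000 * 0.72311812 - 0.8600 * 0.90483742 * 0.54991207 = 0.2373


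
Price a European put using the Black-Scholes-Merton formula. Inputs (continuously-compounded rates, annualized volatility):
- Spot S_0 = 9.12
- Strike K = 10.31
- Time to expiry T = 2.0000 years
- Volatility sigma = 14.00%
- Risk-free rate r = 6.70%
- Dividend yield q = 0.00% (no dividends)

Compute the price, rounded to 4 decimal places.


Answer: Price = 0.6648

Derivation:
d1 = (ln(S/K) + (r - q + 0.5*sigma^2) * T) / (sigma * sqrt(T)) = 0.15634892
d2 = d1 - sigma * sqrt(T) = -0.04164098
exp(-rT) = 0.87459006; exp(-qT) = 1.00000000
P = K * exp(-rT) * N(-d2) - S_0 * exp(-qT) * N(-d1)
N(-d1) = 0.43787900; N(-d2) = 0.51660755
P = 10.3100 * 0.87459006 * 0.51660755 - 9.1200 * 1.00000000 * 0.43787900 = 0.6648


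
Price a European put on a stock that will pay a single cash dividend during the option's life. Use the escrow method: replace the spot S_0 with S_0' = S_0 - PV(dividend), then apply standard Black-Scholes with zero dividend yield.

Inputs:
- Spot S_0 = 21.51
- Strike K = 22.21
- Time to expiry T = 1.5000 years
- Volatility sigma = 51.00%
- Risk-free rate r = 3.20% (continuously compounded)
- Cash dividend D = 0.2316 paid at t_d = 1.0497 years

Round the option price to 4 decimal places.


PV(D) = D * exp(-r * t_d) = 0.2316 * 0.96696749 = 0.22394967
S_0' = S_0 - PV(D) = 21.5100 - 0.22394967 = 21.28605033
d1 = (ln(S_0'/K) + (r + sigma^2/2)*T) / (sigma*sqrt(T)) = 0.32113020
d2 = d1 - sigma*sqrt(T) = -0.30348969
exp(-rT) = 0.95313379
N(-d1) = 0.37405586; N(-d2) = 0.61924165
P = K * exp(-rT) * N(-d2) - S_0' * N(-d1) = 22.2100 * 0.95313379 * 0.61924165 - 21.28605033 * 0.37405586 = 5.1466

Answer: Price = 5.1466


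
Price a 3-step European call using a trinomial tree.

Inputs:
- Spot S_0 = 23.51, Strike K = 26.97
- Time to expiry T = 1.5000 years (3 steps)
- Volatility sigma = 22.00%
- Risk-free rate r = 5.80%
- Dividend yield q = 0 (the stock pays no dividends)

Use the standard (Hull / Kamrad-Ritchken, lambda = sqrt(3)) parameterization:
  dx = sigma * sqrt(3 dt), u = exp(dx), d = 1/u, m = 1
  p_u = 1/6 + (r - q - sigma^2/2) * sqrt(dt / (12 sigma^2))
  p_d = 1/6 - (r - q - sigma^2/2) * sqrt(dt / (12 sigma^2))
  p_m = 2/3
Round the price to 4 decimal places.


Answer: Price = V(0,0) = 2.1196

Derivation:
dt = T/N = 0.500000; dx = sigma*sqrt(3*dt) = 0.269444
u = exp(dx) = 1.309236; d = 1/u = 0.763804
p_u = 0.198028, p_m = 0.666667, p_d = 0.135306
Discount per step: exp(-r*dt) = 0.971416
Stock lattice S(k, j) with j the centered position index:
  k=0: S(0,+0) = 23.5100
  k=1: S(1,-1) = 17.9570; S(1,+0) = 23.5100; S(1,+1) = 30.7801
  k=2: S(2,-2) = 13.7157; S(2,-1) = 17.9570; S(2,+0) = 23.5100; S(2,+1) = 30.7801; S(2,+2) = 40.2985
  k=3: S(3,-3) = 10.4761; S(3,-2) = 13.7157; S(3,-1) = 17.9570; S(3,+0) = 23.5100; S(3,+1) = 30.7801; S(3,+2) = 40.2985; S(3,+3) = 52.7602
Terminal payoffs V(N, j) = max(S_T - K, 0):
  V(3,-3) = 0.000000; V(3,-2) = 0.000000; V(3,-1) = 0.000000; V(3,+0) = 0.000000; V(3,+1) = 3.810142; V(3,+2) = 13.328474; V(3,+3) = 25.790219
Backward induction: V(k, j) = exp(-r*dt) * [p_u * V(k+1, j+1) + p_m * V(k+1, j) + p_d * V(k+1, j-1)]
  V(2,-2) = exp(-r*dt) * [p_u*0.000000 + p_m*0.000000 + p_d*0.000000] = 0.000000
  V(2,-1) = exp(-r*dt) * [p_u*0.000000 + p_m*0.000000 + p_d*0.000000] = 0.000000
  V(2,+0) = exp(-r*dt) * [p_u*3.810142 + p_m*0.000000 + p_d*0.000000] = 0.732946
  V(2,+1) = exp(-r*dt) * [p_u*13.328474 + p_m*3.810142 + p_d*0.000000] = 5.031451
  V(2,+2) = exp(-r*dt) * [p_u*25.790219 + p_m*13.328474 + p_d*3.810142] = 14.093658
  V(1,-1) = exp(-r*dt) * [p_u*0.732946 + p_m*0.000000 + p_d*0.000000] = 0.140995
  V(1,+0) = exp(-r*dt) * [p_u*5.031451 + p_m*0.732946 + p_d*0.000000] = 1.442550
  V(1,+1) = exp(-r*dt) * [p_u*14.093658 + p_m*5.031451 + p_d*0.732946] = 6.065918
  V(0,+0) = exp(-r*dt) * [p_u*6.065918 + p_m*1.442550 + p_d*0.140995] = 2.119628


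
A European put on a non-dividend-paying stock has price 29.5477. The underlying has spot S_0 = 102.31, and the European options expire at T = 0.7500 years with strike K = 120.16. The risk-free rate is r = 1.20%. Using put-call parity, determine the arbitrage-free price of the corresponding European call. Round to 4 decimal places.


Put-call parity: C - P = S_0 * exp(-qT) - K * exp(-rT).
S_0 * exp(-qT) = 102.3100 * 1.00000000 = 102.31000000
K * exp(-rT) = 120.1600 * 0.99104038 = 119.08341191
C = P + S*exp(-qT) - K*exp(-rT)
C = 29.5477 + 102.31000000 - 119.08341191 = 12.7743

Answer: Call price = 12.7743


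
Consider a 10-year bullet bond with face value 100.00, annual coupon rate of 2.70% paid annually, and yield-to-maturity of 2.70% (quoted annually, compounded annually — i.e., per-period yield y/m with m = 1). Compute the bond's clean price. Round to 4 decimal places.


Answer: Price = 100.0000

Derivation:
Coupon per period c = face * coupon_rate / m = 2.700000
Periods per year m = 1; per-period yield y/m = 0.027000
Number of cashflows N = 10
Cashflows (t years, CF_t, discount factor 1/(1+y/m)^(m*t), PV):
  t = 1.0000: CF_t = 2.700000, DF = 0.973710, PV = 2.629017
  t = 2.0000: CF_t = 2.700000, DF = 0.948111, PV = 2.559899
  t = 3.0000: CF_t = 2.700000, DF = 0.923185, PV = 2.492599
  t = 4.0000: CF_t = 2.700000, DF = 0.898914, PV = 2.427068
  t = 5.0000: CF_t = 2.700000, DF = 0.875282, PV = 2.363260
  t = 6.0000: CF_t = 2.700000, DF = 0.852270, PV = 2.301130
  t = 7.0000: CF_t = 2.700000, DF = 0.829864, PV = 2.240633
  t = 8.0000: CF_t = 2.700000, DF = 0.808047, PV = 2.181726
  t = 9.0000: CF_t = 2.700000, DF = 0.786803, PV = 2.124368
  t = 10.0000: CF_t = 102.700000, DF = 0.766118, PV = 78.680300
Price P = sum_t PV_t = 100.000000


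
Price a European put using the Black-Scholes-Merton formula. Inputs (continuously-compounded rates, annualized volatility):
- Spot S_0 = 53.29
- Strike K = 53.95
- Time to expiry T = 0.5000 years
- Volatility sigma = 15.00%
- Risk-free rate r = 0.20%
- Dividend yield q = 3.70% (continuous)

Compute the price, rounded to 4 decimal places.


Answer: Price = 3.1255

Derivation:
d1 = (ln(S/K) + (r - q + 0.5*sigma^2) * T) / (sigma * sqrt(T)) = -0.22800890
d2 = d1 - sigma * sqrt(T) = -0.33407491
exp(-rT) = 0.99900050; exp(-qT) = 0.98167007
P = K * exp(-rT) * N(-d2) - S_0 * exp(-qT) * N(-d1)
N(-d1) = 0.59018034; N(-d2) = 0.63083848
P = 53.9500 * 0.99900050 * 0.63083848 - 53.2900 * 0.98167007 * 0.59018034 = 3.1255


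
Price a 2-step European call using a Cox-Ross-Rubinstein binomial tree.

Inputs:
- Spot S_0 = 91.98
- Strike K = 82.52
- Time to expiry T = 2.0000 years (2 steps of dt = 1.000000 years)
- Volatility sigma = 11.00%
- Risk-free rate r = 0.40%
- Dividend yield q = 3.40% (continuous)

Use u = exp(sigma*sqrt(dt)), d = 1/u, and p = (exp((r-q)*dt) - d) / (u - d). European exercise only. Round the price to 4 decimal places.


dt = T/N = 1.000000
u = exp(sigma*sqrt(dt)) = 1.116278; d = 1/u = 0.895834
p = (exp((r-q)*dt) - d) / (u - d) = 0.338460
Discount per step: exp(-r*dt) = 0.996008
Stock lattice S(k, i) with i counting down-moves:
  k=0: S(0,0) = 91.9800
  k=1: S(1,0) = 102.6753; S(1,1) = 82.3988
  k=2: S(2,0) = 114.6141; S(2,1) = 91.9800; S(2,2) = 73.8157
Terminal payoffs V(N, i) = max(S_T - K, 0):
  V(2,0) = 32.094138; V(2,1) = 9.460000; V(2,2) = 0.000000
Backward induction: V(k, i) = exp(-r*dt) * [p * V(k+1, i) + (1-p) * V(k+1, i+1)].
  V(1,0) = exp(-r*dt) * [p*32.094138 + (1-p)*9.460000] = 17.052398
  V(1,1) = exp(-r*dt) * [p*9.460000 + (1-p)*0.000000] = 3.189047
  V(0,0) = exp(-r*dt) * [p*17.052398 + (1-p)*3.189047] = 7.849772

Answer: Price = V(0,0) = 7.8498


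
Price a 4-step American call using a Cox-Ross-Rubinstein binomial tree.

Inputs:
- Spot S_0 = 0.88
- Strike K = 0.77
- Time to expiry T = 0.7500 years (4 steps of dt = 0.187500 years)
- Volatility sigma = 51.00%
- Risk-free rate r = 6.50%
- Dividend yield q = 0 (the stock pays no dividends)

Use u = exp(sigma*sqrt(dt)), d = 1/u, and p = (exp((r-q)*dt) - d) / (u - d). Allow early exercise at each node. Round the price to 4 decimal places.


Answer: Price = V(0,0) = 0.2305

Derivation:
dt = T/N = 0.187500
u = exp(sigma*sqrt(dt)) = 1.247119; d = 1/u = 0.801848
p = (exp((r-q)*dt) - d) / (u - d) = 0.472553
Discount per step: exp(-r*dt) = 0.987886
Stock lattice S(k, i) with i counting down-moves:
  k=0: S(0,0) = 0.8800
  k=1: S(1,0) = 1.0975; S(1,1) = 0.7056
  k=2: S(2,0) = 1.3687; S(2,1) = 0.8800; S(2,2) = 0.5658
  k=3: S(3,0) = 1.7069; S(3,1) = 1.0975; S(3,2) = 0.7056; S(3,3) = 0.4537
  k=4: S(4,0) = 2.1287; S(4,1) = 1.3687; S(4,2) = 0.8800; S(4,3) = 0.5658; S(4,4) = 0.3638
Terminal payoffs V(N, i) = max(S_T - K, 0):
  V(4,0) = 1.358702; V(4,1) = 0.598670; V(4,2) = 0.110000; V(4,3) = 0.000000; V(4,4) = 0.000000
Backward induction: V(k, i) = exp(-r*dt) * [p * V(k+1, i) + (1-p) * V(k+1, i+1)]; then take max(V_cont, immediate exercise) for American.
  V(3,0) = exp(-r*dt) * [p*1.358702 + (1-p)*0.598670] = 0.946223; exercise = 0.936895; V(3,0) = max -> 0.946223
  V(3,1) = exp(-r*dt) * [p*0.598670 + (1-p)*0.110000] = 0.336793; exercise = 0.327465; V(3,1) = max -> 0.336793
  V(3,2) = exp(-r*dt) * [p*0.110000 + (1-p)*0.000000] = 0.051351; exercise = 0.000000; V(3,2) = max -> 0.051351
  V(3,3) = exp(-r*dt) * [p*0.000000 + (1-p)*0.000000] = 0.000000; exercise = 0.000000; V(3,3) = max -> 0.000000
  V(2,0) = exp(-r*dt) * [p*0.946223 + (1-p)*0.336793] = 0.617212; exercise = 0.598670; V(2,0) = max -> 0.617212
  V(2,1) = exp(-r*dt) * [p*0.336793 + (1-p)*0.051351] = 0.183981; exercise = 0.110000; V(2,1) = max -> 0.183981
  V(2,2) = exp(-r*dt) * [p*0.051351 + (1-p)*0.000000] = 0.023972; exercise = 0.000000; V(2,2) = max -> 0.023972
  V(1,0) = exp(-r*dt) * [p*0.617212 + (1-p)*0.183981] = 0.383997; exercise = 0.327465; V(1,0) = max -> 0.383997
  V(1,1) = exp(-r*dt) * [p*0.183981 + (1-p)*0.023972] = 0.098379; exercise = 0.000000; V(1,1) = max -> 0.098379
  V(0,0) = exp(-r*dt) * [p*0.383997 + (1-p)*0.098379] = 0.230522; exercise = 0.110000; V(0,0) = max -> 0.230522


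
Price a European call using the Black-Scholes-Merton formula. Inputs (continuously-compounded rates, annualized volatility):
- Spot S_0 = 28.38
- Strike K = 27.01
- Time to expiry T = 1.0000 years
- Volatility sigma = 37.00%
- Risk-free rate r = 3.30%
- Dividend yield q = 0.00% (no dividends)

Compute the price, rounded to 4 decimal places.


Answer: Price = 5.2217

Derivation:
d1 = (ln(S/K) + (r - q + 0.5*sigma^2) * T) / (sigma * sqrt(T)) = 0.40791217
d2 = d1 - sigma * sqrt(T) = 0.03791217
exp(-rT) = 0.96753856; exp(-qT) = 1.00000000
C = S_0 * exp(-qT) * N(d1) - K * exp(-rT) * N(d2)
N(d1) = 0.65833092; N(d2) = 0.51512115
C = 28.3800 * 1.00000000 * 0.65833092 - 27.0100 * 0.96753856 * 0.51512115 = 5.2217


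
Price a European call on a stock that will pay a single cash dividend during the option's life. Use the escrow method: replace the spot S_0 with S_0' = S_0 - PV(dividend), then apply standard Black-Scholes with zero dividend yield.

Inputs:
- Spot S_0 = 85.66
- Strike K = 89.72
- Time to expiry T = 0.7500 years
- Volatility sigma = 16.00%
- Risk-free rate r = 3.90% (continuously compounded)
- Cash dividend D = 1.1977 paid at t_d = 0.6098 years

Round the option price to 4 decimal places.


PV(D) = D * exp(-r * t_d) = 1.1977 * 0.97649837 = 1.16955210
S_0' = S_0 - PV(D) = 85.6600 - 1.16955210 = 84.49044790
d1 = (ln(S_0'/K) + (r + sigma^2/2)*T) / (sigma*sqrt(T)) = -0.15303552
d2 = d1 - sigma*sqrt(T) = -0.29159959
exp(-rT) = 0.97117364
N(d1) = 0.43918513; N(d2) = 0.38529640
C = S_0' * N(d1) - K * exp(-rT) * N(d2) = 84.49044790 * 0.43918513 - 89.7200 * 0.97117364 * 0.38529640 = 3.5346

Answer: Price = 3.5346


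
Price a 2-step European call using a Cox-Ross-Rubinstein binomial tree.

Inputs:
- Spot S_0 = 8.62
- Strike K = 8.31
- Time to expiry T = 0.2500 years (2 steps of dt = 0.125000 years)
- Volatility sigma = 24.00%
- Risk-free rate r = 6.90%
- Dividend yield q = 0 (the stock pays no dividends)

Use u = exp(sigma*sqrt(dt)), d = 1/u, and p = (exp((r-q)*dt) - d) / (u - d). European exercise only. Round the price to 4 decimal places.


Answer: Price = V(0,0) = 0.6772

Derivation:
dt = T/N = 0.125000
u = exp(sigma*sqrt(dt)) = 1.088557; d = 1/u = 0.918647
p = (exp((r-q)*dt) - d) / (u - d) = 0.529781
Discount per step: exp(-r*dt) = 0.991412
Stock lattice S(k, i) with i counting down-moves:
  k=0: S(0,0) = 8.6200
  k=1: S(1,0) = 9.3834; S(1,1) = 7.9187
  k=2: S(2,0) = 10.2143; S(2,1) = 8.6200; S(2,2) = 7.2745
Terminal payoffs V(N, i) = max(S_T - K, 0):
  V(2,0) = 1.904321; V(2,1) = 0.310000; V(2,2) = 0.000000
Backward induction: V(k, i) = exp(-r*dt) * [p * V(k+1, i) + (1-p) * V(k+1, i+1)].
  V(1,0) = exp(-r*dt) * [p*1.904321 + (1-p)*0.310000] = 1.144725
  V(1,1) = exp(-r*dt) * [p*0.310000 + (1-p)*0.000000] = 0.162822
  V(0,0) = exp(-r*dt) * [p*1.144725 + (1-p)*0.162822] = 0.677150


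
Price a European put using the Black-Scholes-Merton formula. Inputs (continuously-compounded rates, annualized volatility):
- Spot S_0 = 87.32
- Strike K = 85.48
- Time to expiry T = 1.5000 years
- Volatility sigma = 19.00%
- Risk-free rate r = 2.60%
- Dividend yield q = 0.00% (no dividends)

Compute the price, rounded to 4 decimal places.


d1 = (ln(S/K) + (r - q + 0.5*sigma^2) * T) / (sigma * sqrt(T)) = 0.37546854
d2 = d1 - sigma * sqrt(T) = 0.14276701
exp(-rT) = 0.96175071; exp(-qT) = 1.00000000
P = K * exp(-rT) * N(-d2) - S_0 * exp(-qT) * N(-d1)
N(-d1) = 0.35365602; N(-d2) = 0.44323710
P = 85.4800 * 0.96175071 * 0.44323710 - 87.3200 * 1.00000000 * 0.35365602 = 5.5575

Answer: Price = 5.5575


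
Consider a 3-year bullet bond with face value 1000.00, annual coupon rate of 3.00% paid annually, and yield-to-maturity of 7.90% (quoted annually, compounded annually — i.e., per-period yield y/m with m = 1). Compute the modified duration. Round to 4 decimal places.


Answer: Modified duration = 2.6940

Derivation:
Coupon per period c = face * coupon_rate / m = 30.000000
Periods per year m = 1; per-period yield y/m = 0.079000
Number of cashflows N = 3
Cashflows (t years, CF_t, discount factor 1/(1+y/m)^(m*t), PV):
  t = 1.0000: CF_t = 30.000000, DF = 0.926784, PV = 27.803522
  t = 2.0000: CF_t = 30.000000, DF = 0.858929, PV = 25.767861
  t = 3.0000: CF_t = 1030.000000, DF = 0.796041, PV = 819.922663
Price P = sum_t PV_t = 873.494046
First compute Macaulay numerator sum_t t * PV_t:
  t * PV_t at t = 1.0000: 27.803522
  t * PV_t at t = 2.0000: 51.535722
  t * PV_t at t = 3.0000: 2459.767989
Macaulay duration D = 2539.107232 / 873.494046 = 2.906840
Modified duration = D / (1 + y/m) = 2.906840 / (1 + 0.079000) = 2.694013


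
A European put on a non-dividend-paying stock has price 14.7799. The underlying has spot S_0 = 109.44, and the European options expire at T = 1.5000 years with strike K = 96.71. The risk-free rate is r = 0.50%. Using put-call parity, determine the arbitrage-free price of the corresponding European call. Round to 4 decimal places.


Answer: Call price = 28.2325

Derivation:
Put-call parity: C - P = S_0 * exp(-qT) - K * exp(-rT).
S_0 * exp(-qT) = 109.4400 * 1.00000000 = 109.44000000
K * exp(-rT) = 96.7100 * 0.99252805 = 95.98738818
C = P + S*exp(-qT) - K*exp(-rT)
C = 14.7799 + 109.44000000 - 95.98738818 = 28.2325


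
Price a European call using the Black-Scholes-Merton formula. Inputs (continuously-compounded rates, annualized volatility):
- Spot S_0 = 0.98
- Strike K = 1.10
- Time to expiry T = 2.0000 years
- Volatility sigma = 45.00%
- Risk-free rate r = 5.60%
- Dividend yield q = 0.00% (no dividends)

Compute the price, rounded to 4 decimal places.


d1 = (ln(S/K) + (r - q + 0.5*sigma^2) * T) / (sigma * sqrt(T)) = 0.31267808
d2 = d1 - sigma * sqrt(T) = -0.32371802
exp(-rT) = 0.89404426; exp(-qT) = 1.00000000
C = S_0 * exp(-qT) * N(d1) - K * exp(-rT) * N(d2)
N(d1) = 0.62273738; N(d2) = 0.37307576
C = 0.9800 * 1.00000000 * 0.62273738 - 1.1000 * 0.89404426 * 0.37307576 = 0.2434

Answer: Price = 0.2434


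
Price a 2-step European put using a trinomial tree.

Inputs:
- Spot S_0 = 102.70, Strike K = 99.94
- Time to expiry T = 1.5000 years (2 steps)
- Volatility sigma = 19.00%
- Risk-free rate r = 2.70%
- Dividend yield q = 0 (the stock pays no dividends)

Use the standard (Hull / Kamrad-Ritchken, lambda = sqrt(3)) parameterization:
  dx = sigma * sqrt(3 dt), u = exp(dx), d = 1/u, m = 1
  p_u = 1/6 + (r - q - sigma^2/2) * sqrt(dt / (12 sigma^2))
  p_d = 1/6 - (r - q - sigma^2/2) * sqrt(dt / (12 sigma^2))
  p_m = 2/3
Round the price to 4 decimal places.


Answer: Price = V(0,0) = 5.4680

Derivation:
dt = T/N = 0.750000; dx = sigma*sqrt(3*dt) = 0.285000
u = exp(dx) = 1.329762; d = 1/u = 0.752014
p_u = 0.178443, p_m = 0.666667, p_d = 0.154890
Discount per step: exp(-r*dt) = 0.979954
Stock lattice S(k, j) with j the centered position index:
  k=0: S(0,+0) = 102.7000
  k=1: S(1,-1) = 77.2319; S(1,+0) = 102.7000; S(1,+1) = 136.5666
  k=2: S(2,-2) = 58.0795; S(2,-1) = 77.2319; S(2,+0) = 102.7000; S(2,+1) = 136.5666; S(2,+2) = 181.6010
Terminal payoffs V(N, j) = max(K - S_T, 0):
  V(2,-2) = 41.860537; V(2,-1) = 22.708136; V(2,+0) = 0.000000; V(2,+1) = 0.000000; V(2,+2) = 0.000000
Backward induction: V(k, j) = exp(-r*dt) * [p_u * V(k+1, j+1) + p_m * V(k+1, j) + p_d * V(k+1, j-1)]
  V(1,-1) = exp(-r*dt) * [p_u*0.000000 + p_m*22.708136 + p_d*41.860537] = 21.189098
  V(1,+0) = exp(-r*dt) * [p_u*0.000000 + p_m*0.000000 + p_d*22.708136] = 3.446763
  V(1,+1) = exp(-r*dt) * [p_u*0.000000 + p_m*0.000000 + p_d*0.000000] = 0.000000
  V(0,+0) = exp(-r*dt) * [p_u*0.000000 + p_m*3.446763 + p_d*21.189098] = 5.467973


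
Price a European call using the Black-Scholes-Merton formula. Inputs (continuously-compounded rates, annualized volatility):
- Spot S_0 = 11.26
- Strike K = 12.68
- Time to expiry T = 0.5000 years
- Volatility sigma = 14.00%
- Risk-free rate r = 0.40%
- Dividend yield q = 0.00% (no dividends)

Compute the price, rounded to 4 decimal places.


Answer: Price = 0.0691

Derivation:
d1 = (ln(S/K) + (r - q + 0.5*sigma^2) * T) / (sigma * sqrt(T)) = -1.13005085
d2 = d1 - sigma * sqrt(T) = -1.22904580
exp(-rT) = 0.99800200; exp(-qT) = 1.00000000
C = S_0 * exp(-qT) * N(d1) - K * exp(-rT) * N(d2)
N(d1) = 0.12922740; N(d2) = 0.10952732
C = 11.2600 * 1.00000000 * 0.12922740 - 12.6800 * 0.99800200 * 0.10952732 = 0.0691


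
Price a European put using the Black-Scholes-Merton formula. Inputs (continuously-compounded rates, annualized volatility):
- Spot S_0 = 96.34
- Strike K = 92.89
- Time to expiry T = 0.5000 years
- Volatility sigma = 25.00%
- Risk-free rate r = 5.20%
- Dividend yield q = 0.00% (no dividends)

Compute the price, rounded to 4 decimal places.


Answer: Price = 4.0683

Derivation:
d1 = (ln(S/K) + (r - q + 0.5*sigma^2) * T) / (sigma * sqrt(T)) = 0.44175848
d2 = d1 - sigma * sqrt(T) = 0.26498178
exp(-rT) = 0.97433509; exp(-qT) = 1.00000000
P = K * exp(-rT) * N(-d2) - S_0 * exp(-qT) * N(-d1)
N(-d1) = 0.32933199; N(-d2) = 0.39551175
P = 92.8900 * 0.97433509 * 0.39551175 - 96.3400 * 1.00000000 * 0.32933199 = 4.0683


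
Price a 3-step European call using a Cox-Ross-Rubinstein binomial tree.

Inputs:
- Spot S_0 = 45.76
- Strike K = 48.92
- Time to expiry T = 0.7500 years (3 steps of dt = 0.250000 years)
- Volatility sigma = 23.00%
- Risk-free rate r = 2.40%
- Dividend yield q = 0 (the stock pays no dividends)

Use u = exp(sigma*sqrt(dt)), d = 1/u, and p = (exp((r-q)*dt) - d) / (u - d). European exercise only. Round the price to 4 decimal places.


Answer: Price = V(0,0) = 2.7821

Derivation:
dt = T/N = 0.250000
u = exp(sigma*sqrt(dt)) = 1.121873; d = 1/u = 0.891366
p = (exp((r-q)*dt) - d) / (u - d) = 0.497389
Discount per step: exp(-r*dt) = 0.994018
Stock lattice S(k, i) with i counting down-moves:
  k=0: S(0,0) = 45.7600
  k=1: S(1,0) = 51.3369; S(1,1) = 40.7889
  k=2: S(2,0) = 57.5935; S(2,1) = 45.7600; S(2,2) = 36.3579
  k=3: S(3,0) = 64.6127; S(3,1) = 51.3369; S(3,2) = 40.7889; S(3,3) = 32.4082
Terminal payoffs V(N, i) = max(S_T - K, 0):
  V(3,0) = 15.692659; V(3,1) = 2.416929; V(3,2) = 0.000000; V(3,3) = 0.000000
Backward induction: V(k, i) = exp(-r*dt) * [p * V(k+1, i) + (1-p) * V(k+1, i+1)].
  V(2,0) = exp(-r*dt) * [p*15.692659 + (1-p)*2.416929] = 8.966178
  V(2,1) = exp(-r*dt) * [p*2.416929 + (1-p)*0.000000] = 1.194963
  V(2,2) = exp(-r*dt) * [p*0.000000 + (1-p)*0.000000] = 0.000000
  V(1,0) = exp(-r*dt) * [p*8.966178 + (1-p)*1.194963] = 5.030012
  V(1,1) = exp(-r*dt) * [p*1.194963 + (1-p)*0.000000] = 0.590807
  V(0,0) = exp(-r*dt) * [p*5.030012 + (1-p)*0.590807] = 2.782078


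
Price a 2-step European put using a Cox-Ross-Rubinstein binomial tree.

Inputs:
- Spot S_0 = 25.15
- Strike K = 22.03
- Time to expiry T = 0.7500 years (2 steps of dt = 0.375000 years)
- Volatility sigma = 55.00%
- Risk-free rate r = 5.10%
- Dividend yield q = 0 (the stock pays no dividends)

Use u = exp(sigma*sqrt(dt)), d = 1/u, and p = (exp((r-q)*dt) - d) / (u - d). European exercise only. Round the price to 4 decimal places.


dt = T/N = 0.375000
u = exp(sigma*sqrt(dt)) = 1.400466; d = 1/u = 0.714048
p = (exp((r-q)*dt) - d) / (u - d) = 0.444716
Discount per step: exp(-r*dt) = 0.981057
Stock lattice S(k, i) with i counting down-moves:
  k=0: S(0,0) = 25.1500
  k=1: S(1,0) = 35.2217; S(1,1) = 17.9583
  k=2: S(2,0) = 49.3268; S(2,1) = 25.1500; S(2,2) = 12.8231
Terminal payoffs V(N, i) = max(K - S_T, 0):
  V(2,0) = 0.000000; V(2,1) = 0.000000; V(2,2) = 9.206900
Backward induction: V(k, i) = exp(-r*dt) * [p * V(k+1, i) + (1-p) * V(k+1, i+1)].
  V(1,0) = exp(-r*dt) * [p*0.000000 + (1-p)*0.000000] = 0.000000
  V(1,1) = exp(-r*dt) * [p*0.000000 + (1-p)*9.206900] = 5.015598
  V(0,0) = exp(-r*dt) * [p*0.000000 + (1-p)*5.015598] = 2.732323

Answer: Price = V(0,0) = 2.7323


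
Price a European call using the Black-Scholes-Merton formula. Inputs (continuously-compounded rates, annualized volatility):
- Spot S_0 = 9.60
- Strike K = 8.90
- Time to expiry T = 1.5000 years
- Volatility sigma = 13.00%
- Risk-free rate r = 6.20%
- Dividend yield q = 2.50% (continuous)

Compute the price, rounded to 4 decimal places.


d1 = (ln(S/K) + (r - q + 0.5*sigma^2) * T) / (sigma * sqrt(T)) = 0.90371614
d2 = d1 - sigma * sqrt(T) = 0.74449931
exp(-rT) = 0.91119350; exp(-qT) = 0.96319442
C = S_0 * exp(-qT) * N(d1) - K * exp(-rT) * N(d2)
N(d1) = 0.81692703; N(d2) = 0.77171277
C = 9.6000 * 0.96319442 * 0.81692703 - 8.9000 * 0.91119350 * 0.77171277 = 1.2956

Answer: Price = 1.2956


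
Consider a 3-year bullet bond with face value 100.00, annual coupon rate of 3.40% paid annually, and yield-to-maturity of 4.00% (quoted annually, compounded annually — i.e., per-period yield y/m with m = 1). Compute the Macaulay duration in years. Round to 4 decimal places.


Answer: Macaulay duration = 2.9015 years

Derivation:
Coupon per period c = face * coupon_rate / m = 3.400000
Periods per year m = 1; per-period yield y/m = 0.040000
Number of cashflows N = 3
Cashflows (t years, CF_t, discount factor 1/(1+y/m)^(m*t), PV):
  t = 1.0000: CF_t = 3.400000, DF = 0.961538, PV = 3.269231
  t = 2.0000: CF_t = 3.400000, DF = 0.924556, PV = 3.143491
  t = 3.0000: CF_t = 103.400000, DF = 0.888996, PV = 91.922223
Price P = sum_t PV_t = 98.334945
Macaulay numerator sum_t t * PV_t:
  t * PV_t at t = 1.0000: 3.269231
  t * PV_t at t = 2.0000: 6.286982
  t * PV_t at t = 3.0000: 275.766670
Macaulay duration D = (sum_t t * PV_t) / P = 285.322883 / 98.334945 = 2.901541


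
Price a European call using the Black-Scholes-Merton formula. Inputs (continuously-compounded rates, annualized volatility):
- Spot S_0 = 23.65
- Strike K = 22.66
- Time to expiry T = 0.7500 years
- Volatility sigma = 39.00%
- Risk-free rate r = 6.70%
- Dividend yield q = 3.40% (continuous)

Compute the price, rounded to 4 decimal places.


d1 = (ln(S/K) + (r - q + 0.5*sigma^2) * T) / (sigma * sqrt(T)) = 0.36876208
d2 = d1 - sigma * sqrt(T) = 0.03101218
exp(-rT) = 0.95099165; exp(-qT) = 0.97482238
C = S_0 * exp(-qT) * N(d1) - K * exp(-rT) * N(d2)
N(d1) = 0.64384747; N(d2) = 0.51237009
C = 23.6500 * 0.97482238 * 0.64384747 - 22.6600 * 0.95099165 * 0.51237009 = 3.8023

Answer: Price = 3.8023


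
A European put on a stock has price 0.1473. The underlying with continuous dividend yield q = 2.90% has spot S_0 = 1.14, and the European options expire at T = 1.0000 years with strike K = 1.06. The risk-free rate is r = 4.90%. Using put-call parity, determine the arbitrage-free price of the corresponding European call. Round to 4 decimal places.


Answer: Call price = 0.2454

Derivation:
Put-call parity: C - P = S_0 * exp(-qT) - K * exp(-rT).
S_0 * exp(-qT) = 1.1400 * 0.97141646 = 1.10741477
K * exp(-rT) = 1.0600 * 0.95218113 = 1.00931200
C = P + S*exp(-qT) - K*exp(-rT)
C = 0.1473 + 1.10741477 - 1.00931200 = 0.2454


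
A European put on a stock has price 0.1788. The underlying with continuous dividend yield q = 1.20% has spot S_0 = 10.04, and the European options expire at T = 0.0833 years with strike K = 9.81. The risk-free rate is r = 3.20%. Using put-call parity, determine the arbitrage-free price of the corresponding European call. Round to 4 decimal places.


Answer: Call price = 0.4249

Derivation:
Put-call parity: C - P = S_0 * exp(-qT) - K * exp(-rT).
S_0 * exp(-qT) = 10.0400 * 0.99900090 = 10.02996903
K * exp(-rT) = 9.8100 * 0.99733795 = 9.78388529
C = P + S*exp(-qT) - K*exp(-rT)
C = 0.1788 + 10.02996903 - 9.78388529 = 0.4249


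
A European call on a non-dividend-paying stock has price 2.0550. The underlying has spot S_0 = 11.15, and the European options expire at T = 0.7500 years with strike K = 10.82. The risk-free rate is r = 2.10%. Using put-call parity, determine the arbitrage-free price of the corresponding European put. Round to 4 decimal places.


Put-call parity: C - P = S_0 * exp(-qT) - K * exp(-rT).
S_0 * exp(-qT) = 11.1500 * 1.00000000 = 11.15000000
K * exp(-rT) = 10.8200 * 0.98437338 = 10.65092000
P = C - S*exp(-qT) + K*exp(-rT)
P = 2.0550 - 11.15000000 + 10.65092000 = 1.5559

Answer: Put price = 1.5559


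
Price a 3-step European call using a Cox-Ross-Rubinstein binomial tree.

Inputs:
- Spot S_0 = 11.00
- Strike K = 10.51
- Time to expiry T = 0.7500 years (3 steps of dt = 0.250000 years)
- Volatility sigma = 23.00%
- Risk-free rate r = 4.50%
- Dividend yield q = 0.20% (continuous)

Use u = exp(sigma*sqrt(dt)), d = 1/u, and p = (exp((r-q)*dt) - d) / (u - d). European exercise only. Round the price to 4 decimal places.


dt = T/N = 0.250000
u = exp(sigma*sqrt(dt)) = 1.121873; d = 1/u = 0.891366
p = (exp((r-q)*dt) - d) / (u - d) = 0.518169
Discount per step: exp(-r*dt) = 0.988813
Stock lattice S(k, i) with i counting down-moves:
  k=0: S(0,0) = 11.0000
  k=1: S(1,0) = 12.3406; S(1,1) = 9.8050
  k=2: S(2,0) = 13.8446; S(2,1) = 11.0000; S(2,2) = 8.7399
  k=3: S(3,0) = 15.5319; S(3,1) = 12.3406; S(3,2) = 9.8050; S(3,3) = 7.7904
Terminal payoffs V(N, i) = max(S_T - K, 0):
  V(3,0) = 5.021889; V(3,1) = 1.830608; V(3,2) = 0.000000; V(3,3) = 0.000000
Backward induction: V(k, i) = exp(-r*dt) * [p * V(k+1, i) + (1-p) * V(k+1, i+1)].
  V(2,0) = exp(-r*dt) * [p*5.021889 + (1-p)*1.830608] = 3.445254
  V(2,1) = exp(-r*dt) * [p*1.830608 + (1-p)*0.000000] = 0.937954
  V(2,2) = exp(-r*dt) * [p*0.000000 + (1-p)*0.000000] = 0.000000
  V(1,0) = exp(-r*dt) * [p*3.445254 + (1-p)*0.937954] = 2.212133
  V(1,1) = exp(-r*dt) * [p*0.937954 + (1-p)*0.000000] = 0.480582
  V(0,0) = exp(-r*dt) * [p*2.212133 + (1-p)*0.480582] = 1.362405

Answer: Price = V(0,0) = 1.3624


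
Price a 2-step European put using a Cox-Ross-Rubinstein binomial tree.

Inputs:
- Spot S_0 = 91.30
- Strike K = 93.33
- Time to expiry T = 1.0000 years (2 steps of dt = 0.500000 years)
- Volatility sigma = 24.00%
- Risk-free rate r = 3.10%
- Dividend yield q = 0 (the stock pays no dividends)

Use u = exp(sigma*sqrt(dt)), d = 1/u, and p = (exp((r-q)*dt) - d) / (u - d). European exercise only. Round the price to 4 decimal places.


Answer: Price = V(0,0) = 7.7496

Derivation:
dt = T/N = 0.500000
u = exp(sigma*sqrt(dt)) = 1.184956; d = 1/u = 0.843913
p = (exp((r-q)*dt) - d) / (u - d) = 0.503478
Discount per step: exp(-r*dt) = 0.984620
Stock lattice S(k, i) with i counting down-moves:
  k=0: S(0,0) = 91.3000
  k=1: S(1,0) = 108.1865; S(1,1) = 77.0493
  k=2: S(2,0) = 128.1962; S(2,1) = 91.3000; S(2,2) = 65.0229
Terminal payoffs V(N, i) = max(K - S_T, 0):
  V(2,0) = 0.000000; V(2,1) = 2.030000; V(2,2) = 28.307099
Backward induction: V(k, i) = exp(-r*dt) * [p * V(k+1, i) + (1-p) * V(k+1, i+1)].
  V(1,0) = exp(-r*dt) * [p*0.000000 + (1-p)*2.030000] = 0.992437
  V(1,1) = exp(-r*dt) * [p*2.030000 + (1-p)*28.307099] = 14.845263
  V(0,0) = exp(-r*dt) * [p*0.992437 + (1-p)*14.845263] = 7.749615


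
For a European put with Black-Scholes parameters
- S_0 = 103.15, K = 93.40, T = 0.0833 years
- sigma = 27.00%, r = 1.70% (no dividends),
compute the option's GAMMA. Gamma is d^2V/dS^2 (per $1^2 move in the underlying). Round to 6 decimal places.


d1 = 1.3313188442; d2 = 1.2533921479
phi(d1) = 0.1644508618; exp(-qT) = 1.0000000000; exp(-rT) = 0.9985849022
Gamma = exp(-qT) * phi(d1) / (S * sigma * sqrt(T)) = 1.0000000000 * 0.1644508618 / (103.1500 * 0.2700 * 0.2886173938) = 0.020459

Answer: Gamma = 0.020459


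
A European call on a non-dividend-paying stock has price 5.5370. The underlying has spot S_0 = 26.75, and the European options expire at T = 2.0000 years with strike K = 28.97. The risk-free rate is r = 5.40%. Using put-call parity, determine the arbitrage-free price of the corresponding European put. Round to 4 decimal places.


Put-call parity: C - P = S_0 * exp(-qT) - K * exp(-rT).
S_0 * exp(-qT) = 26.7500 * 1.00000000 = 26.75000000
K * exp(-rT) = 28.9700 * 0.89762760 = 26.00427147
P = C - S*exp(-qT) + K*exp(-rT)
P = 5.5370 - 26.75000000 + 26.00427147 = 4.7913

Answer: Put price = 4.7913


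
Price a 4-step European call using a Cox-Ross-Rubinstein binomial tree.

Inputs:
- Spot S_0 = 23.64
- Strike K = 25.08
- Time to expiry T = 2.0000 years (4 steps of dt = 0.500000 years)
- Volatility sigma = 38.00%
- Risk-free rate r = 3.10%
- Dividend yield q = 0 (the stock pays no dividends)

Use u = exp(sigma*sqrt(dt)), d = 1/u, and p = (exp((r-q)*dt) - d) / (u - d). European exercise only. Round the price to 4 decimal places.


Answer: Price = V(0,0) = 4.9576

Derivation:
dt = T/N = 0.500000
u = exp(sigma*sqrt(dt)) = 1.308263; d = 1/u = 0.764372
p = (exp((r-q)*dt) - d) / (u - d) = 0.461946
Discount per step: exp(-r*dt) = 0.984620
Stock lattice S(k, i) with i counting down-moves:
  k=0: S(0,0) = 23.6400
  k=1: S(1,0) = 30.9273; S(1,1) = 18.0698
  k=2: S(2,0) = 40.4611; S(2,1) = 23.6400; S(2,2) = 13.8120
  k=3: S(3,0) = 52.9338; S(3,1) = 30.9273; S(3,2) = 18.0698; S(3,3) = 10.5575
  k=4: S(4,0) = 69.2513; S(4,1) = 40.4611; S(4,2) = 23.6400; S(4,3) = 13.8120; S(4,4) = 8.0699
Terminal payoffs V(N, i) = max(S_T - K, 0):
  V(4,0) = 44.171340; V(4,1) = 15.381113; V(4,2) = 0.000000; V(4,3) = 0.000000; V(4,4) = 0.000000
Backward induction: V(k, i) = exp(-r*dt) * [p * V(k+1, i) + (1-p) * V(k+1, i+1)].
  V(3,0) = exp(-r*dt) * [p*44.171340 + (1-p)*15.381113] = 28.239535
  V(3,1) = exp(-r*dt) * [p*15.381113 + (1-p)*0.000000] = 6.995969
  V(3,2) = exp(-r*dt) * [p*0.000000 + (1-p)*0.000000] = 0.000000
  V(3,3) = exp(-r*dt) * [p*0.000000 + (1-p)*0.000000] = 0.000000
  V(2,0) = exp(-r*dt) * [p*28.239535 + (1-p)*6.995969] = 16.550823
  V(2,1) = exp(-r*dt) * [p*6.995969 + (1-p)*0.000000] = 3.182057
  V(2,2) = exp(-r*dt) * [p*0.000000 + (1-p)*0.000000] = 0.000000
  V(1,0) = exp(-r*dt) * [p*16.550823 + (1-p)*3.182057] = 9.213785
  V(1,1) = exp(-r*dt) * [p*3.182057 + (1-p)*0.000000] = 1.447332
  V(0,0) = exp(-r*dt) * [p*9.213785 + (1-p)*1.447332] = 4.957577


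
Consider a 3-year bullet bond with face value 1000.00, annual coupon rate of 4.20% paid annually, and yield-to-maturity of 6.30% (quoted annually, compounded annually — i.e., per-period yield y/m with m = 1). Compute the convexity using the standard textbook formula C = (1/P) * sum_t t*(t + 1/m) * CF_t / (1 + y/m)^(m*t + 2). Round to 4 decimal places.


Answer: Convexity = 10.0404

Derivation:
Coupon per period c = face * coupon_rate / m = 42.000000
Periods per year m = 1; per-period yield y/m = 0.063000
Number of cashflows N = 3
Cashflows (t years, CF_t, discount factor 1/(1+y/m)^(m*t), PV):
  t = 1.0000: CF_t = 42.000000, DF = 0.940734, PV = 39.510818
  t = 2.0000: CF_t = 42.000000, DF = 0.884980, PV = 37.169161
  t = 3.0000: CF_t = 1042.000000, DF = 0.832531, PV = 867.496888
Price P = sum_t PV_t = 944.176867
Convexity numerator sum_t t*(t + 1/m) * CF_t / (1+y/m)^(m*t + 2):
  t = 1.0000: term = 69.932571
  t = 2.0000: term = 197.363793
  t = 3.0000: term = 9212.609066
Convexity = (1/P) * sum = 9479.905429 / 944.176867 = 10.040392


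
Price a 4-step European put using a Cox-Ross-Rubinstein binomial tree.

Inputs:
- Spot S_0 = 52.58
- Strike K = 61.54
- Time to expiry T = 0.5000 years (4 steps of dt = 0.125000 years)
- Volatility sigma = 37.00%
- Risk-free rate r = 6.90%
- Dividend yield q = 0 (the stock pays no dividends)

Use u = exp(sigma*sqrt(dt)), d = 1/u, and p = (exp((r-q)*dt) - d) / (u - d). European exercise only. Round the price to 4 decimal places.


dt = T/N = 0.125000
u = exp(sigma*sqrt(dt)) = 1.139757; d = 1/u = 0.877380
p = (exp((r-q)*dt) - d) / (u - d) = 0.500358
Discount per step: exp(-r*dt) = 0.991412
Stock lattice S(k, i) with i counting down-moves:
  k=0: S(0,0) = 52.5800
  k=1: S(1,0) = 59.9284; S(1,1) = 46.1327
  k=2: S(2,0) = 68.3038; S(2,1) = 52.5800; S(2,2) = 40.4759
  k=3: S(3,0) = 77.8497; S(3,1) = 59.9284; S(3,2) = 46.1327; S(3,3) = 35.5127
  k=4: S(4,0) = 88.7297; S(4,1) = 68.3038; S(4,2) = 52.5800; S(4,3) = 40.4759; S(4,4) = 31.1582
Terminal payoffs V(N, i) = max(K - S_T, 0):
  V(4,0) = 0.000000; V(4,1) = 0.000000; V(4,2) = 8.960000; V(4,3) = 21.064117; V(4,4) = 30.381820
Backward induction: V(k, i) = exp(-r*dt) * [p * V(k+1, i) + (1-p) * V(k+1, i+1)].
  V(3,0) = exp(-r*dt) * [p*0.000000 + (1-p)*0.000000] = 0.000000
  V(3,1) = exp(-r*dt) * [p*0.000000 + (1-p)*8.960000] = 4.438349
  V(3,2) = exp(-r*dt) * [p*8.960000 + (1-p)*21.064117] = 14.878844
  V(3,3) = exp(-r*dt) * [p*21.064117 + (1-p)*30.381820] = 25.498758
  V(2,0) = exp(-r*dt) * [p*0.000000 + (1-p)*4.438349] = 2.198543
  V(2,1) = exp(-r*dt) * [p*4.438349 + (1-p)*14.878844] = 9.571947
  V(2,2) = exp(-r*dt) * [p*14.878844 + (1-p)*25.498758] = 20.011656
  V(1,0) = exp(-r*dt) * [p*2.198543 + (1-p)*9.571947] = 5.832088
  V(1,1) = exp(-r*dt) * [p*9.571947 + (1-p)*20.011656] = 14.661069
  V(0,0) = exp(-r*dt) * [p*5.832088 + (1-p)*14.661069] = 10.155451

Answer: Price = V(0,0) = 10.1555


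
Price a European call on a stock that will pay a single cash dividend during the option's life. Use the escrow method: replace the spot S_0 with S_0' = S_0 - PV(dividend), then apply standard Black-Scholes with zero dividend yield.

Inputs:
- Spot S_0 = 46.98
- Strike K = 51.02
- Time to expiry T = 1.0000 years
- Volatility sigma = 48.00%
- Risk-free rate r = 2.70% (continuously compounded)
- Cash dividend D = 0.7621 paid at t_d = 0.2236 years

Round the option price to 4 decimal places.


PV(D) = D * exp(-r * t_d) = 0.7621 * 0.99398099 = 0.75751291
S_0' = S_0 - PV(D) = 46.9800 - 0.75751291 = 46.22248709
d1 = (ln(S_0'/K) + (r + sigma^2/2)*T) / (sigma*sqrt(T)) = 0.09051813
d2 = d1 - sigma*sqrt(T) = -0.38948187
exp(-rT) = 0.97336124
N(d1) = 0.53606225; N(d2) = 0.34845986
C = S_0' * N(d1) - K * exp(-rT) * N(d2) = 46.22248709 * 0.53606225 - 51.0200 * 0.97336124 * 0.34845986 = 7.4733

Answer: Price = 7.4733
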